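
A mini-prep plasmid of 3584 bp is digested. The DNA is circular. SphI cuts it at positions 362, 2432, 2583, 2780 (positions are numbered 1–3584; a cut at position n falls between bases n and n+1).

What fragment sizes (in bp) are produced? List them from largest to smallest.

Circular molecule, 4 cuts → 4 fragments:
  2432 − 362 = 2070 bp
  2583 − 2432 = 151 bp
  2780 − 2583 = 197 bp
  wrap: 3584 − 2780 + 362 = 1166 bp
Sorted largest to smallest: 2070, 1166, 197, 151 bp.

2070, 1166, 197, 151 bp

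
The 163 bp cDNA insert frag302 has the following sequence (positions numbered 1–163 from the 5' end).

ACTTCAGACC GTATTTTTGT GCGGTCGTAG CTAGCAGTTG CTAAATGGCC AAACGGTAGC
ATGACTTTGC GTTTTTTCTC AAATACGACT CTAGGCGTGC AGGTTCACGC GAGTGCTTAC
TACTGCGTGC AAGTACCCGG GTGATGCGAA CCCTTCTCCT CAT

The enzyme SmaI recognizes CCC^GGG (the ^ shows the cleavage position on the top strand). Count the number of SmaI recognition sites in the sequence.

1

CCCGGG occurs starting at position 136.
SmaI cuts at 1 site.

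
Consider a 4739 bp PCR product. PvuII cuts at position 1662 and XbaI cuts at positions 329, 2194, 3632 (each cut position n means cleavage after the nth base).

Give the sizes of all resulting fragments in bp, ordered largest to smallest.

Combined cut positions (sorted): 329, 1662, 2194, 3632.
Linear molecule, 4 cuts → 5 fragments:
  329 − 0 = 329 bp
  1662 − 329 = 1333 bp
  2194 − 1662 = 532 bp
  3632 − 2194 = 1438 bp
  4739 − 3632 = 1107 bp
Sorted largest to smallest: 1438, 1333, 1107, 532, 329 bp.

1438, 1333, 1107, 532, 329 bp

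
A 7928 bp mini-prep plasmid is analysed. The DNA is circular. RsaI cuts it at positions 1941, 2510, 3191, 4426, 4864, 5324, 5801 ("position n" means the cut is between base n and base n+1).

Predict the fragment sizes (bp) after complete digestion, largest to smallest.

4068, 1235, 681, 569, 477, 460, 438 bp

Circular molecule, 7 cuts → 7 fragments:
  2510 − 1941 = 569 bp
  3191 − 2510 = 681 bp
  4426 − 3191 = 1235 bp
  4864 − 4426 = 438 bp
  5324 − 4864 = 460 bp
  5801 − 5324 = 477 bp
  wrap: 7928 − 5801 + 1941 = 4068 bp
Sorted largest to smallest: 4068, 1235, 681, 569, 477, 460, 438 bp.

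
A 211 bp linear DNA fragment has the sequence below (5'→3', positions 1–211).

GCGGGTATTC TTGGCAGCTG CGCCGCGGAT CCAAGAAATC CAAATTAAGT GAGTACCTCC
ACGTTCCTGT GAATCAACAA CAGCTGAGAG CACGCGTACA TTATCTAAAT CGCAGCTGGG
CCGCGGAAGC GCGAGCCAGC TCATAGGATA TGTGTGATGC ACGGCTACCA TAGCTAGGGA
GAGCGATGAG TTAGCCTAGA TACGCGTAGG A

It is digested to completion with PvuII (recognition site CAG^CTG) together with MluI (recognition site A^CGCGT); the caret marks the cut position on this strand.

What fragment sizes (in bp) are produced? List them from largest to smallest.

87, 66, 23, 17, 9, 9 bp

PvuII sites (CAGCTG) start at positions 15, 81, 113.
PvuII cuts after base 3 of each site, so after positions 17, 83, 115.
MluI sites (ACGCGT) start at positions 92, 202.
MluI cuts after the first base of each site, so after positions 92, 202.
Combined cut positions: 17, 83, 92, 115, 202.
Linear molecule, 5 cuts → 6 fragments:
  1–17 → 17 bp
  18–83 → 66 bp
  84–92 → 9 bp
  93–115 → 23 bp
  116–202 → 87 bp
  203–211 → 9 bp
Sorted largest to smallest: 87, 66, 23, 17, 9, 9 bp.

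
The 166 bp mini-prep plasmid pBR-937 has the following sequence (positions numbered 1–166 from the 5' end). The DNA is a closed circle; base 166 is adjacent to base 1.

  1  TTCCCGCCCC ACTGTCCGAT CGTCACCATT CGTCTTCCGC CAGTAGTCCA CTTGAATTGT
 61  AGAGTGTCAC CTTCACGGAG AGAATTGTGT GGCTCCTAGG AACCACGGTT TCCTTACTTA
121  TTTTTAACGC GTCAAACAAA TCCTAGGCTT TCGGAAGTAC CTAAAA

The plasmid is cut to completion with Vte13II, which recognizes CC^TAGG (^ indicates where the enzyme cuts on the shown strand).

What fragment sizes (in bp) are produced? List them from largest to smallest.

Vte13II sites (CCTAGG) start at positions 95, 142.
Vte13II cuts after base 2 of each site, so after positions 96, 143.
Circular molecule, 2 cuts → 2 fragments:
  97–143 → 47 bp
  144–166 then 1–96 → 23 + 96 = 119 bp
Sorted largest to smallest: 119, 47 bp.

119, 47 bp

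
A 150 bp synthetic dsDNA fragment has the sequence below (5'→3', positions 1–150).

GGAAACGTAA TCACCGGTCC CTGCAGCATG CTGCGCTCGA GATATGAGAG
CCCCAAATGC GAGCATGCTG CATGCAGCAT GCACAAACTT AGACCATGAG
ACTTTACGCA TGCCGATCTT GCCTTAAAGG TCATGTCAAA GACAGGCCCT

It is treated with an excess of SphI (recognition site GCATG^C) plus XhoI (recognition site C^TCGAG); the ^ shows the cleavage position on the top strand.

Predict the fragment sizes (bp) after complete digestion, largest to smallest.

SphI sites (GCATGC) start at positions 26, 63, 70, 77, 108.
SphI cuts after base 5 of each site (before the last base), so after positions 30, 67, 74, 81, 112.
The XhoI site (CTCGAG) starts at position 36.
XhoI cuts after the first base of each site, so after position 36.
Combined cut positions: 30, 36, 67, 74, 81, 112.
Linear molecule, 6 cuts → 7 fragments:
  1–30 → 30 bp
  31–36 → 6 bp
  37–67 → 31 bp
  68–74 → 7 bp
  75–81 → 7 bp
  82–112 → 31 bp
  113–150 → 38 bp
Sorted largest to smallest: 38, 31, 31, 30, 7, 7, 6 bp.

38, 31, 31, 30, 7, 7, 6 bp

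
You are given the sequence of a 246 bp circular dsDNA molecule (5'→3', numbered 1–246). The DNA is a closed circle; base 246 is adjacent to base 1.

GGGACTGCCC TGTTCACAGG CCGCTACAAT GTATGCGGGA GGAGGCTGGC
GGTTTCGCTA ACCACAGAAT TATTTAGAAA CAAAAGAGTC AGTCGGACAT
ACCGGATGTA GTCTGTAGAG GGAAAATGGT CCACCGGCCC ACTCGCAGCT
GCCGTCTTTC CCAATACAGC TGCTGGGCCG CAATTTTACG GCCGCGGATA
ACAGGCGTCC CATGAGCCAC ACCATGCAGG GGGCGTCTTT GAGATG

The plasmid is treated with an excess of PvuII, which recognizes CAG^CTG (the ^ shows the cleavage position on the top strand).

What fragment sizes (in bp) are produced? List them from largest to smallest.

225, 21 bp

PvuII sites (CAGCTG) start at positions 146, 167.
PvuII cuts after base 3 of each site, so after positions 148, 169.
Circular molecule, 2 cuts → 2 fragments:
  149–169 → 21 bp
  170–246 then 1–148 → 77 + 148 = 225 bp
Sorted largest to smallest: 225, 21 bp.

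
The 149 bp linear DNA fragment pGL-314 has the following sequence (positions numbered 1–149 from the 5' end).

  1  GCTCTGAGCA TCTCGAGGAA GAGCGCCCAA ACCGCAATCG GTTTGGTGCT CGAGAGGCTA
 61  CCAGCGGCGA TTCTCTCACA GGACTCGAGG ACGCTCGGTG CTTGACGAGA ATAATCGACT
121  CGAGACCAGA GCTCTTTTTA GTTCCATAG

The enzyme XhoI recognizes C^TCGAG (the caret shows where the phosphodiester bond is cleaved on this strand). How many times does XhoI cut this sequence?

4

CTCGAG occurs starting at positions 12, 49, 84, 119.
XhoI cuts at 4 sites.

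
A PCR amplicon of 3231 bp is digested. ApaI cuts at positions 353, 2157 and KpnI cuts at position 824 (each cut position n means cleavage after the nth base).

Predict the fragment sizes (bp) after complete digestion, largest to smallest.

Combined cut positions (sorted): 353, 824, 2157.
Linear molecule, 3 cuts → 4 fragments:
  353 − 0 = 353 bp
  824 − 353 = 471 bp
  2157 − 824 = 1333 bp
  3231 − 2157 = 1074 bp
Sorted largest to smallest: 1333, 1074, 471, 353 bp.

1333, 1074, 471, 353 bp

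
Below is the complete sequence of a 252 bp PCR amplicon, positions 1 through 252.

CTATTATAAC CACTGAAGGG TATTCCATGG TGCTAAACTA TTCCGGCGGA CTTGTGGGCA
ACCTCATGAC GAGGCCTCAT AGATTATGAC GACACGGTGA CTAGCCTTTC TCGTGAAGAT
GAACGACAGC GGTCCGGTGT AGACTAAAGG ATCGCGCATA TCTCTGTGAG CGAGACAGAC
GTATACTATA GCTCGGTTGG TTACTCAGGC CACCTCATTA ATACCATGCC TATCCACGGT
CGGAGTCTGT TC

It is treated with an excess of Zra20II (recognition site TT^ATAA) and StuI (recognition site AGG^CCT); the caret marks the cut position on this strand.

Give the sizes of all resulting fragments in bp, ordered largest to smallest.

178, 69, 5 bp

The Zra20II site (TTATAA) starts at position 4.
Zra20II cuts after base 2 of each site, so after position 5.
The StuI site (AGGCCT) starts at position 72.
StuI cuts after base 3 of each site, so after position 74.
Combined cut positions: 5, 74.
Linear molecule, 2 cuts → 3 fragments:
  1–5 → 5 bp
  6–74 → 69 bp
  75–252 → 178 bp
Sorted largest to smallest: 178, 69, 5 bp.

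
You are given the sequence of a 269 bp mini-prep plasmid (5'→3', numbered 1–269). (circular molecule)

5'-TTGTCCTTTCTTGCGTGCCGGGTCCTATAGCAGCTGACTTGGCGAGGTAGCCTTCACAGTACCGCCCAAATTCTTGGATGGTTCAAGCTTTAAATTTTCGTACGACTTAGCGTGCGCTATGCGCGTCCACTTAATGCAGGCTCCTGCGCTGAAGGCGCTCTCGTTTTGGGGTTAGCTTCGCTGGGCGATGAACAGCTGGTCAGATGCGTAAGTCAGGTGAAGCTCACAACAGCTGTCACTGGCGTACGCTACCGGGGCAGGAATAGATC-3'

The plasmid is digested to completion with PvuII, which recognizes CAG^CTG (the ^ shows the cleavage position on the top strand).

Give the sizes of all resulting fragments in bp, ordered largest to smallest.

162, 70, 37 bp

PvuII sites (CAGCTG) start at positions 31, 193, 230.
PvuII cuts after base 3 of each site, so after positions 33, 195, 232.
Circular molecule, 3 cuts → 3 fragments:
  34–195 → 162 bp
  196–232 → 37 bp
  233–269 then 1–33 → 37 + 33 = 70 bp
Sorted largest to smallest: 162, 70, 37 bp.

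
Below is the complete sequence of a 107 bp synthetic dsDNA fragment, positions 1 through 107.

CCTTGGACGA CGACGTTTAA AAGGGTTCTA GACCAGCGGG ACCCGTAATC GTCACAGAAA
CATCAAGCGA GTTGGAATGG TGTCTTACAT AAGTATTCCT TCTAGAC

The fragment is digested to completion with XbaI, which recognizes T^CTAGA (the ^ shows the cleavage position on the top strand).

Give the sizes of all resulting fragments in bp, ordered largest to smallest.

74, 27, 6 bp

XbaI sites (TCTAGA) start at positions 27, 101.
XbaI cuts after the first base of each site, so after positions 27, 101.
Linear molecule, 2 cuts → 3 fragments:
  1–27 → 27 bp
  28–101 → 74 bp
  102–107 → 6 bp
Sorted largest to smallest: 74, 27, 6 bp.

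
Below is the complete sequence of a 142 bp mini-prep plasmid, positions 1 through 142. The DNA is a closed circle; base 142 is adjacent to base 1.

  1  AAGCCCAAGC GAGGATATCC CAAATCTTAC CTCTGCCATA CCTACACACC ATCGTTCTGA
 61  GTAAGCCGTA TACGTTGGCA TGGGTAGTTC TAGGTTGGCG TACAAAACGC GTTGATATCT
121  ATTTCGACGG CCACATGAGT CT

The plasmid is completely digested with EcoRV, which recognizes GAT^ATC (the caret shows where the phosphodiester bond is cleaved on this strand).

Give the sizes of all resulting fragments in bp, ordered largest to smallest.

EcoRV sites (GATATC) start at positions 14, 114.
EcoRV cuts after base 3 of each site, so after positions 16, 116.
Circular molecule, 2 cuts → 2 fragments:
  17–116 → 100 bp
  117–142 then 1–16 → 26 + 16 = 42 bp
Sorted largest to smallest: 100, 42 bp.

100, 42 bp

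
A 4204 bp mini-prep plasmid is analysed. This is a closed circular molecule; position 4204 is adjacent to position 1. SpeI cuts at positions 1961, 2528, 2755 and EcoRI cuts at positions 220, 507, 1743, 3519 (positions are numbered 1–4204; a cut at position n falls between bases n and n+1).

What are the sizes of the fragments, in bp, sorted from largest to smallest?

1236, 905, 764, 567, 287, 227, 218 bp

Combined cut positions (sorted): 220, 507, 1743, 1961, 2528, 2755, 3519.
Circular molecule, 7 cuts → 7 fragments:
  507 − 220 = 287 bp
  1743 − 507 = 1236 bp
  1961 − 1743 = 218 bp
  2528 − 1961 = 567 bp
  2755 − 2528 = 227 bp
  3519 − 2755 = 764 bp
  wrap: 4204 − 3519 + 220 = 905 bp
Sorted largest to smallest: 1236, 905, 764, 567, 287, 227, 218 bp.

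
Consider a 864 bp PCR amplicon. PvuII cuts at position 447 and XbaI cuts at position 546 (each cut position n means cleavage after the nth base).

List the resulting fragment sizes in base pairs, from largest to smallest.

447, 318, 99 bp

Combined cut positions (sorted): 447, 546.
Linear molecule, 2 cuts → 3 fragments:
  447 − 0 = 447 bp
  546 − 447 = 99 bp
  864 − 546 = 318 bp
Sorted largest to smallest: 447, 318, 99 bp.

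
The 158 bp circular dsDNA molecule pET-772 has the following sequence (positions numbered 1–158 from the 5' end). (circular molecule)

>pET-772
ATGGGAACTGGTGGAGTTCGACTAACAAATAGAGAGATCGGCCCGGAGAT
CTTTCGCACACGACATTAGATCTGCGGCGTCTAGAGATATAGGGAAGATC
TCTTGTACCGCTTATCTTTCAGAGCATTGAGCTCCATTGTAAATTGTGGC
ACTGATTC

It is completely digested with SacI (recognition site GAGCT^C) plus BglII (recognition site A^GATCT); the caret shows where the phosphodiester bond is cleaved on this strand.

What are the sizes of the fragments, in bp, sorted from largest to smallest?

The SacI site (GAGCTC) starts at position 129.
SacI cuts after base 5 of each site (before the last base), so after position 133.
BglII sites (AGATCT) start at positions 47, 68, 96.
BglII cuts after the first base of each site, so after positions 47, 68, 96.
Combined cut positions: 47, 68, 96, 133.
Circular molecule, 4 cuts → 4 fragments:
  48–68 → 21 bp
  69–96 → 28 bp
  97–133 → 37 bp
  134–158 then 1–47 → 25 + 47 = 72 bp
Sorted largest to smallest: 72, 37, 28, 21 bp.

72, 37, 28, 21 bp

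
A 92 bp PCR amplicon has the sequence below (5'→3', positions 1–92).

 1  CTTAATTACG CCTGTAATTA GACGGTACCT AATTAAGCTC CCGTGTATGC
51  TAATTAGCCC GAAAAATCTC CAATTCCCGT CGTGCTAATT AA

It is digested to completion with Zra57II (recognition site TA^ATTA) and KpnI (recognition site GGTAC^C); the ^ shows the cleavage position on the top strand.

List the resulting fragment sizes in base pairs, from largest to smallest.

Zra57II sites (TAATTA) start at positions 3, 15, 30, 51, 86.
Zra57II cuts after base 2 of each site, so after positions 4, 16, 31, 52, 87.
The KpnI site (GGTACC) starts at position 24.
KpnI cuts after base 5 of each site (before the last base), so after position 28.
Combined cut positions: 4, 16, 28, 31, 52, 87.
Linear molecule, 6 cuts → 7 fragments:
  1–4 → 4 bp
  5–16 → 12 bp
  17–28 → 12 bp
  29–31 → 3 bp
  32–52 → 21 bp
  53–87 → 35 bp
  88–92 → 5 bp
Sorted largest to smallest: 35, 21, 12, 12, 5, 4, 3 bp.

35, 21, 12, 12, 5, 4, 3 bp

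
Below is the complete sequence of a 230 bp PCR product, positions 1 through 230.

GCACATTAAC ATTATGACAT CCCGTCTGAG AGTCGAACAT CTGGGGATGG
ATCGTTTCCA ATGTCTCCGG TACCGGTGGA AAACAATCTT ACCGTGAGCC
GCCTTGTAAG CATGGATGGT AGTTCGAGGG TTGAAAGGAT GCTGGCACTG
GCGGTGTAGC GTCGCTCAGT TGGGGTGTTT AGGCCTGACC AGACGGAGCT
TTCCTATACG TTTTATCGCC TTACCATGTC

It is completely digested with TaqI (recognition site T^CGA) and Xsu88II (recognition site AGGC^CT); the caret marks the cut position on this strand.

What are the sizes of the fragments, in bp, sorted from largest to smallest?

TaqI sites (TCGA) start at positions 33, 124.
TaqI cuts after the first base of each site, so after positions 33, 124.
The Xsu88II site (AGGCCT) starts at position 181.
Xsu88II cuts after base 4 of each site, so after position 184.
Combined cut positions: 33, 124, 184.
Linear molecule, 3 cuts → 4 fragments:
  1–33 → 33 bp
  34–124 → 91 bp
  125–184 → 60 bp
  185–230 → 46 bp
Sorted largest to smallest: 91, 60, 46, 33 bp.

91, 60, 46, 33 bp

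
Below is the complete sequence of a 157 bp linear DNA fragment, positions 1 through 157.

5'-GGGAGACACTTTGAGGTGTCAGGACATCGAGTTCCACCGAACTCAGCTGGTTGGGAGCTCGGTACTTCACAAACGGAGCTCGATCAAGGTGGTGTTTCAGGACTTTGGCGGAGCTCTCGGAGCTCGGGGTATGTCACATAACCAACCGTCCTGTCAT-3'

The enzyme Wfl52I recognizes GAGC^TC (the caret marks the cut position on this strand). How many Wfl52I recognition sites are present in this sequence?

4

GAGCTC occurs starting at positions 55, 76, 111, 120.
Wfl52I cuts at 4 sites.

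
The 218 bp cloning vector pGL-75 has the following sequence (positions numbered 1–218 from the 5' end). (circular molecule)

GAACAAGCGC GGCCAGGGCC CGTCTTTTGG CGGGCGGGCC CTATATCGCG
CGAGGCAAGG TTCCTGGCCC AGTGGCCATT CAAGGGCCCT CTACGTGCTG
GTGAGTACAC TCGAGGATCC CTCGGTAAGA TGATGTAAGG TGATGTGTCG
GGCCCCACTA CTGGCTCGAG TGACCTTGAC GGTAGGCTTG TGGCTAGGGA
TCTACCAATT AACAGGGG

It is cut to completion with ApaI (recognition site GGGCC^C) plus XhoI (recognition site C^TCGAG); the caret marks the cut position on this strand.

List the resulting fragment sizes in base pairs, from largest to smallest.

73, 48, 44, 22, 20, 11 bp

ApaI sites (GGGCCC) start at positions 16, 36, 84, 150.
ApaI cuts after base 5 of each site (before the last base), so after positions 20, 40, 88, 154.
XhoI sites (CTCGAG) start at positions 110, 165.
XhoI cuts after the first base of each site, so after positions 110, 165.
Combined cut positions: 20, 40, 88, 110, 154, 165.
Circular molecule, 6 cuts → 6 fragments:
  21–40 → 20 bp
  41–88 → 48 bp
  89–110 → 22 bp
  111–154 → 44 bp
  155–165 → 11 bp
  166–218 then 1–20 → 53 + 20 = 73 bp
Sorted largest to smallest: 73, 48, 44, 22, 20, 11 bp.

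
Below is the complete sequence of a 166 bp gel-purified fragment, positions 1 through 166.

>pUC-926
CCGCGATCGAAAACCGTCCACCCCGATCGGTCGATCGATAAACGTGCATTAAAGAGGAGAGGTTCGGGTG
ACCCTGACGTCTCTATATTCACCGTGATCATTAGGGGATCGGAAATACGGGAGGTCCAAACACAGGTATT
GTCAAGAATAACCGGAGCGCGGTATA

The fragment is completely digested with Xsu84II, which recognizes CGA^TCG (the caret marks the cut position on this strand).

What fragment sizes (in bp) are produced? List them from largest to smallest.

132, 20, 8, 6 bp

Xsu84II sites (CGATCG) start at positions 4, 24, 32.
Xsu84II cuts after base 3 of each site, so after positions 6, 26, 34.
Linear molecule, 3 cuts → 4 fragments:
  1–6 → 6 bp
  7–26 → 20 bp
  27–34 → 8 bp
  35–166 → 132 bp
Sorted largest to smallest: 132, 20, 8, 6 bp.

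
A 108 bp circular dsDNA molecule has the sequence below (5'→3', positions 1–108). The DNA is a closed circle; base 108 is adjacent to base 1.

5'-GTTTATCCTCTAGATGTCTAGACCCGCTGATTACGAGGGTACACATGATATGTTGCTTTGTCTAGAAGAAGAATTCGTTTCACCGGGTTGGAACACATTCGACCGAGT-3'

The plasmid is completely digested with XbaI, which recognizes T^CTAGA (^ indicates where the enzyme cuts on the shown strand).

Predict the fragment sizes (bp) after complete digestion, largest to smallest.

XbaI sites (TCTAGA) start at positions 9, 17, 61.
XbaI cuts after the first base of each site, so after positions 9, 17, 61.
Circular molecule, 3 cuts → 3 fragments:
  10–17 → 8 bp
  18–61 → 44 bp
  62–108 then 1–9 → 47 + 9 = 56 bp
Sorted largest to smallest: 56, 44, 8 bp.

56, 44, 8 bp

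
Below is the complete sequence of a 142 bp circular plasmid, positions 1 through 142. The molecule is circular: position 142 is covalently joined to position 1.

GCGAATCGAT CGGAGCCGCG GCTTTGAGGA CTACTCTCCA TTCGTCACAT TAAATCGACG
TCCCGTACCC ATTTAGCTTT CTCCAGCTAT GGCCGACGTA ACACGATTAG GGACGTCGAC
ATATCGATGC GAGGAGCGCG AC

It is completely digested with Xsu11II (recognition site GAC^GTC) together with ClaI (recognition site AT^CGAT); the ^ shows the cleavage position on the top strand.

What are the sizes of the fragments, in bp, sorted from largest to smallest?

Xsu11II sites (GACGTC) start at positions 57, 112.
Xsu11II cuts after base 3 of each site, so after positions 59, 114.
ClaI sites (ATCGAT) start at positions 5, 123.
ClaI cuts after base 2 of each site, so after positions 6, 124.
Combined cut positions: 6, 59, 114, 124.
Circular molecule, 4 cuts → 4 fragments:
  7–59 → 53 bp
  60–114 → 55 bp
  115–124 → 10 bp
  125–142 then 1–6 → 18 + 6 = 24 bp
Sorted largest to smallest: 55, 53, 24, 10 bp.

55, 53, 24, 10 bp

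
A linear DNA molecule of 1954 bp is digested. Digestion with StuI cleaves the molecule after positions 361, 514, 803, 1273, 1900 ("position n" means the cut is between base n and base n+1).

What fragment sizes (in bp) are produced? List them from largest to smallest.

Linear molecule, 5 cuts → 6 fragments:
  361 − 0 = 361 bp
  514 − 361 = 153 bp
  803 − 514 = 289 bp
  1273 − 803 = 470 bp
  1900 − 1273 = 627 bp
  1954 − 1900 = 54 bp
Sorted largest to smallest: 627, 470, 361, 289, 153, 54 bp.

627, 470, 361, 289, 153, 54 bp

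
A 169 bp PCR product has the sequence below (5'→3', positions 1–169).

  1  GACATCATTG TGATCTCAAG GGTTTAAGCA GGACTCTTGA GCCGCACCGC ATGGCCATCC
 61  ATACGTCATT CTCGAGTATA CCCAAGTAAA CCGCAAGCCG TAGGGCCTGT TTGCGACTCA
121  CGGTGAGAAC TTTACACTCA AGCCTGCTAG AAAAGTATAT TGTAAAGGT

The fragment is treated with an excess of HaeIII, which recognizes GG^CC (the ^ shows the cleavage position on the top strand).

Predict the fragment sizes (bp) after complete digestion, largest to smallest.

HaeIII sites (GGCC) start at positions 53, 104.
HaeIII cuts after base 2 of each site, so after positions 54, 105.
Linear molecule, 2 cuts → 3 fragments:
  1–54 → 54 bp
  55–105 → 51 bp
  106–169 → 64 bp
Sorted largest to smallest: 64, 54, 51 bp.

64, 54, 51 bp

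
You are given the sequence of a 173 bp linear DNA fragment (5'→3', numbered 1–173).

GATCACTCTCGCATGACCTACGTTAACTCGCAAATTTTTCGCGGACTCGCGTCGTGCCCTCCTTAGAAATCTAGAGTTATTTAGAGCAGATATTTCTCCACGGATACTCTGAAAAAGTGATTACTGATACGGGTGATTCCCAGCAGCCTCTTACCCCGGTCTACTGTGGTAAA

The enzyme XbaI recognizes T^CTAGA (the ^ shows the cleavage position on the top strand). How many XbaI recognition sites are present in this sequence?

TCTAGA occurs starting at position 70.
XbaI cuts at 1 site.

1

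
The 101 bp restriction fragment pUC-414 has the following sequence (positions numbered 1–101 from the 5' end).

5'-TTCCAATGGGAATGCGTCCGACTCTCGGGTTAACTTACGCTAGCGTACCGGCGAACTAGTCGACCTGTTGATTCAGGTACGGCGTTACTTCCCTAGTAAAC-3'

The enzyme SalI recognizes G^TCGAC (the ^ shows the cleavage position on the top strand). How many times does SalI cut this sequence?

1

GTCGAC occurs starting at position 59.
SalI cuts at 1 site.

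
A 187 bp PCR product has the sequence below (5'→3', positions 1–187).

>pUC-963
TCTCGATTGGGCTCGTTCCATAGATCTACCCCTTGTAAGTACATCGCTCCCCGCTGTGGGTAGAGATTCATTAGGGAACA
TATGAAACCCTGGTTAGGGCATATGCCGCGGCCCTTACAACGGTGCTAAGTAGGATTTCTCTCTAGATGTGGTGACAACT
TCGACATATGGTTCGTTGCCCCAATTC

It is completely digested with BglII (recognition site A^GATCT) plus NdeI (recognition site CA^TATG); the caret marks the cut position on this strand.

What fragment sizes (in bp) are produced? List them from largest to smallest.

The BglII site (AGATCT) starts at position 22.
BglII cuts after the first base of each site, so after position 22.
NdeI sites (CATATG) start at positions 79, 100, 165.
NdeI cuts after base 2 of each site, so after positions 80, 101, 166.
Combined cut positions: 22, 80, 101, 166.
Linear molecule, 4 cuts → 5 fragments:
  1–22 → 22 bp
  23–80 → 58 bp
  81–101 → 21 bp
  102–166 → 65 bp
  167–187 → 21 bp
Sorted largest to smallest: 65, 58, 22, 21, 21 bp.

65, 58, 22, 21, 21 bp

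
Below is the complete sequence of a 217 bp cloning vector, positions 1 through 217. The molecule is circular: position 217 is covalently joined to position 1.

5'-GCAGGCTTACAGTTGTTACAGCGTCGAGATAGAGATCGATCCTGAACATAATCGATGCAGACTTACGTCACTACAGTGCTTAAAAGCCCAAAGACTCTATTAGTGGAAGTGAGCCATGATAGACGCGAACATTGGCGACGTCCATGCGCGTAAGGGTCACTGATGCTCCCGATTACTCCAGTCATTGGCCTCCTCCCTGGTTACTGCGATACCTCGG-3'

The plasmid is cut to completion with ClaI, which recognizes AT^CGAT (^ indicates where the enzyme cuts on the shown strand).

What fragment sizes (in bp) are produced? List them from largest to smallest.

ClaI sites (ATCGAT) start at positions 35, 51.
ClaI cuts after base 2 of each site, so after positions 36, 52.
Circular molecule, 2 cuts → 2 fragments:
  37–52 → 16 bp
  53–217 then 1–36 → 165 + 36 = 201 bp
Sorted largest to smallest: 201, 16 bp.

201, 16 bp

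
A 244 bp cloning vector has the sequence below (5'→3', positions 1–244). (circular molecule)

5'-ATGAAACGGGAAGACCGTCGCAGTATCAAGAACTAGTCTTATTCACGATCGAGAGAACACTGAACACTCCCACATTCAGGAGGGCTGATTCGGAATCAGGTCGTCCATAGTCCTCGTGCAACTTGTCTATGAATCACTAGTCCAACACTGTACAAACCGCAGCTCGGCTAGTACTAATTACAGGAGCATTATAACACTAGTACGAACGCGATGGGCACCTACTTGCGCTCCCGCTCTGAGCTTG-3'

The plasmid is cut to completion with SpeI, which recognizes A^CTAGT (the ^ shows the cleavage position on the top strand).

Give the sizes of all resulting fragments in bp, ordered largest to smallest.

SpeI sites (ACTAGT) start at positions 32, 136, 196.
SpeI cuts after the first base of each site, so after positions 32, 136, 196.
Circular molecule, 3 cuts → 3 fragments:
  33–136 → 104 bp
  137–196 → 60 bp
  197–244 then 1–32 → 48 + 32 = 80 bp
Sorted largest to smallest: 104, 80, 60 bp.

104, 80, 60 bp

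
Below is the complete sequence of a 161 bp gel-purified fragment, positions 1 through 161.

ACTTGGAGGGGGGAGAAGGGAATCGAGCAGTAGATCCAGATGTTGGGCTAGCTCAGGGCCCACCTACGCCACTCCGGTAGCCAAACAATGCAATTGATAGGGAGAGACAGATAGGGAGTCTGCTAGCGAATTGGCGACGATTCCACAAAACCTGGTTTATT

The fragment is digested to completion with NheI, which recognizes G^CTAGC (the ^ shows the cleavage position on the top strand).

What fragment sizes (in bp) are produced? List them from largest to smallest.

NheI sites (GCTAGC) start at positions 47, 122.
NheI cuts after the first base of each site, so after positions 47, 122.
Linear molecule, 2 cuts → 3 fragments:
  1–47 → 47 bp
  48–122 → 75 bp
  123–161 → 39 bp
Sorted largest to smallest: 75, 47, 39 bp.

75, 47, 39 bp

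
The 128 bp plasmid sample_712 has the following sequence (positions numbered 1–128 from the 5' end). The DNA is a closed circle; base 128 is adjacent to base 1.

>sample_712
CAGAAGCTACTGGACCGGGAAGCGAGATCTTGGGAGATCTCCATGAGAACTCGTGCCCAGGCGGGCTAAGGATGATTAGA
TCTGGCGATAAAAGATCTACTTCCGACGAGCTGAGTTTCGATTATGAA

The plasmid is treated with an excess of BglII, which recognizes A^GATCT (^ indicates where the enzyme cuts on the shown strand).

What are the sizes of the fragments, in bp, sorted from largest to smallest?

BglII sites (AGATCT) start at positions 25, 35, 78, 93.
BglII cuts after the first base of each site, so after positions 25, 35, 78, 93.
Circular molecule, 4 cuts → 4 fragments:
  26–35 → 10 bp
  36–78 → 43 bp
  79–93 → 15 bp
  94–128 then 1–25 → 35 + 25 = 60 bp
Sorted largest to smallest: 60, 43, 15, 10 bp.

60, 43, 15, 10 bp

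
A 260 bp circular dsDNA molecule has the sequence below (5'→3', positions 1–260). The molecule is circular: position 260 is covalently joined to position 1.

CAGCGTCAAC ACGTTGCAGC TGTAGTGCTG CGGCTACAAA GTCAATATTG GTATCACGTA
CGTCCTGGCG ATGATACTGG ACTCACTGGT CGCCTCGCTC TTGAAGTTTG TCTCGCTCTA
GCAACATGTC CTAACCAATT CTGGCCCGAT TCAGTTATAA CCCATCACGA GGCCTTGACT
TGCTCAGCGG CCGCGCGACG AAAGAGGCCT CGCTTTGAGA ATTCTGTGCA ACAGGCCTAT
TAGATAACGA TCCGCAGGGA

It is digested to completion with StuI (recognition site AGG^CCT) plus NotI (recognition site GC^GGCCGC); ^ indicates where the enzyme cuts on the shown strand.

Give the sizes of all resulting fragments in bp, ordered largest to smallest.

StuI sites (AGGCCT) start at positions 170, 205, 233.
StuI cuts after base 3 of each site, so after positions 172, 207, 235.
The NotI site (GCGGCCGC) starts at position 187.
NotI cuts after base 2 of each site, so after position 188.
Combined cut positions: 172, 188, 207, 235.
Circular molecule, 4 cuts → 4 fragments:
  173–188 → 16 bp
  189–207 → 19 bp
  208–235 → 28 bp
  236–260 then 1–172 → 25 + 172 = 197 bp
Sorted largest to smallest: 197, 28, 19, 16 bp.

197, 28, 19, 16 bp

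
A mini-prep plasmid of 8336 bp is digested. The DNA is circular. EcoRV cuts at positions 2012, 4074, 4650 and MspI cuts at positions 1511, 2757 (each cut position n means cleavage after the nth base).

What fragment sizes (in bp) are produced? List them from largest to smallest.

Combined cut positions (sorted): 1511, 2012, 2757, 4074, 4650.
Circular molecule, 5 cuts → 5 fragments:
  2012 − 1511 = 501 bp
  2757 − 2012 = 745 bp
  4074 − 2757 = 1317 bp
  4650 − 4074 = 576 bp
  wrap: 8336 − 4650 + 1511 = 5197 bp
Sorted largest to smallest: 5197, 1317, 745, 576, 501 bp.

5197, 1317, 745, 576, 501 bp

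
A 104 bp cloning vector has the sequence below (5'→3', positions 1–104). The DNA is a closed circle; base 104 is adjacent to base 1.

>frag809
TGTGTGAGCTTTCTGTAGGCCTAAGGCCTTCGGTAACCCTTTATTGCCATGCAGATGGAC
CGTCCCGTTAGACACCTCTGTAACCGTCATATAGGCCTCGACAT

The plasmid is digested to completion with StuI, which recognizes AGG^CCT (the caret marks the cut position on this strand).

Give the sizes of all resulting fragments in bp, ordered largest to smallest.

StuI sites (AGGCCT) start at positions 17, 24, 93.
StuI cuts after base 3 of each site, so after positions 19, 26, 95.
Circular molecule, 3 cuts → 3 fragments:
  20–26 → 7 bp
  27–95 → 69 bp
  96–104 then 1–19 → 9 + 19 = 28 bp
Sorted largest to smallest: 69, 28, 7 bp.

69, 28, 7 bp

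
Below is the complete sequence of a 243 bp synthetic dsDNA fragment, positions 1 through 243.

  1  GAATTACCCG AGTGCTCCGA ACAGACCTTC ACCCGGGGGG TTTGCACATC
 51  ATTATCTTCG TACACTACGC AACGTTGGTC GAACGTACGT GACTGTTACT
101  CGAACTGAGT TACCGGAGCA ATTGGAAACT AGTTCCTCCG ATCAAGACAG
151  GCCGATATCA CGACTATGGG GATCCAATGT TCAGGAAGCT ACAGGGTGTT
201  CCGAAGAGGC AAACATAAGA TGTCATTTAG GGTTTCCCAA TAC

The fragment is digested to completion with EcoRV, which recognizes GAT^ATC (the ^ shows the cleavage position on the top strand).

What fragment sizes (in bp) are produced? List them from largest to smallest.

156, 87 bp

The EcoRV site (GATATC) starts at position 154.
EcoRV cuts after base 3 of each site, so after position 156.
Linear molecule, 1 cut → 2 fragments:
  1–156 → 156 bp
  157–243 → 87 bp
Sorted largest to smallest: 156, 87 bp.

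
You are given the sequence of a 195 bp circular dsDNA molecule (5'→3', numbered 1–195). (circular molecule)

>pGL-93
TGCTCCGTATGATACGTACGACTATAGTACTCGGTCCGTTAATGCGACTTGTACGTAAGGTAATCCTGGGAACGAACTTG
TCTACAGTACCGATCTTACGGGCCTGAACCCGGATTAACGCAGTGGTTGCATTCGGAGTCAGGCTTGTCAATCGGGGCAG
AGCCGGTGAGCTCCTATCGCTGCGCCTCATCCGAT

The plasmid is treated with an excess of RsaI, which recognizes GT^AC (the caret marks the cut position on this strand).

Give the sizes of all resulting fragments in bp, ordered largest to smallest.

124, 36, 24, 11 bp

RsaI sites (GTAC) start at positions 16, 27, 51, 87.
RsaI cuts after base 2 of each site, so after positions 17, 28, 52, 88.
Circular molecule, 4 cuts → 4 fragments:
  18–28 → 11 bp
  29–52 → 24 bp
  53–88 → 36 bp
  89–195 then 1–17 → 107 + 17 = 124 bp
Sorted largest to smallest: 124, 36, 24, 11 bp.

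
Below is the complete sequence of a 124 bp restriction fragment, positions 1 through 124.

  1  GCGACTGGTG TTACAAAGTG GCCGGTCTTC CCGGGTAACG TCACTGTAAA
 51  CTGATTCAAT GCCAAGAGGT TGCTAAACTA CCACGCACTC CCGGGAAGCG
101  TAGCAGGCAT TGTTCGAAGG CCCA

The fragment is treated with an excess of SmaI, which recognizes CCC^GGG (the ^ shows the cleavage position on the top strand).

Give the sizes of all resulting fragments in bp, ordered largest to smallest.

SmaI sites (CCCGGG) start at positions 30, 90.
SmaI cuts after base 3 of each site, so after positions 32, 92.
Linear molecule, 2 cuts → 3 fragments:
  1–32 → 32 bp
  33–92 → 60 bp
  93–124 → 32 bp
Sorted largest to smallest: 60, 32, 32 bp.

60, 32, 32 bp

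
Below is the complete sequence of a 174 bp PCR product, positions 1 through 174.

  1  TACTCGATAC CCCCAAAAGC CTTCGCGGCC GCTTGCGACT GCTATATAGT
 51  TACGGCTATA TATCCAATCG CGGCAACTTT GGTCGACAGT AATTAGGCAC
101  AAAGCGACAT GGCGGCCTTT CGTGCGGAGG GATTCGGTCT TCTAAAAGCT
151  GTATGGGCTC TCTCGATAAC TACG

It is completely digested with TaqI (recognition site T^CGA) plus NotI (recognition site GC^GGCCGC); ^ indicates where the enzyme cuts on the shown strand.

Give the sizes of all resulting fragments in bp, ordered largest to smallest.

80, 57, 22, 11, 4 bp

TaqI sites (TCGA) start at positions 4, 83, 163.
TaqI cuts after the first base of each site, so after positions 4, 83, 163.
The NotI site (GCGGCCGC) starts at position 25.
NotI cuts after base 2 of each site, so after position 26.
Combined cut positions: 4, 26, 83, 163.
Linear molecule, 4 cuts → 5 fragments:
  1–4 → 4 bp
  5–26 → 22 bp
  27–83 → 57 bp
  84–163 → 80 bp
  164–174 → 11 bp
Sorted largest to smallest: 80, 57, 22, 11, 4 bp.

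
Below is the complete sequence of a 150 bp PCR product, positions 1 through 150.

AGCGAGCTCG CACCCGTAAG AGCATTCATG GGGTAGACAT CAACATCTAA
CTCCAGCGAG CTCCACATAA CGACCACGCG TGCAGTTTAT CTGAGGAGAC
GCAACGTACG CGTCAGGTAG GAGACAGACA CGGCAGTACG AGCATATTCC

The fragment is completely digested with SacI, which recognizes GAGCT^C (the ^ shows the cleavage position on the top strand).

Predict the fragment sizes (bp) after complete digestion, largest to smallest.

SacI sites (GAGCTC) start at positions 4, 58.
SacI cuts after base 5 of each site (before the last base), so after positions 8, 62.
Linear molecule, 2 cuts → 3 fragments:
  1–8 → 8 bp
  9–62 → 54 bp
  63–150 → 88 bp
Sorted largest to smallest: 88, 54, 8 bp.

88, 54, 8 bp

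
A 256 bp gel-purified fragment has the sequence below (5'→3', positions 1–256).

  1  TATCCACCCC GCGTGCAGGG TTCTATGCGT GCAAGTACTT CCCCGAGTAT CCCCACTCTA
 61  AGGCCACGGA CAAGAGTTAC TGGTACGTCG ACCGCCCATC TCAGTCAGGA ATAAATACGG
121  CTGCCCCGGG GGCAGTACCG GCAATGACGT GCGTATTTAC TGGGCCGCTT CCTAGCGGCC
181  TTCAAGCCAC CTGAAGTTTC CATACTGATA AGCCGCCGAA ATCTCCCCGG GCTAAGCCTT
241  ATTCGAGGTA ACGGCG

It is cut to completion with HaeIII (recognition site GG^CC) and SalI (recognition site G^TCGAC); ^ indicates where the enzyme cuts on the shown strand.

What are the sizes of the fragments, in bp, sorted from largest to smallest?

HaeIII sites (GGCC) start at positions 62, 163, 177.
HaeIII cuts after base 2 of each site, so after positions 63, 164, 178.
The SalI site (GTCGAC) starts at position 87.
SalI cuts after the first base of each site, so after position 87.
Combined cut positions: 63, 87, 164, 178.
Linear molecule, 4 cuts → 5 fragments:
  1–63 → 63 bp
  64–87 → 24 bp
  88–164 → 77 bp
  165–178 → 14 bp
  179–256 → 78 bp
Sorted largest to smallest: 78, 77, 63, 24, 14 bp.

78, 77, 63, 24, 14 bp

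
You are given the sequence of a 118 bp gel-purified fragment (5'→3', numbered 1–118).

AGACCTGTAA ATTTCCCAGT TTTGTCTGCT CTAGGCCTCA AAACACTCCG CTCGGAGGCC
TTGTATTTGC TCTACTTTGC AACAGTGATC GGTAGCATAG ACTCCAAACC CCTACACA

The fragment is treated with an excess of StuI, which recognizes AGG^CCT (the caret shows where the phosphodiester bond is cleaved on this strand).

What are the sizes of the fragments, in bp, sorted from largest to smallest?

StuI sites (AGGCCT) start at positions 33, 56.
StuI cuts after base 3 of each site, so after positions 35, 58.
Linear molecule, 2 cuts → 3 fragments:
  1–35 → 35 bp
  36–58 → 23 bp
  59–118 → 60 bp
Sorted largest to smallest: 60, 35, 23 bp.

60, 35, 23 bp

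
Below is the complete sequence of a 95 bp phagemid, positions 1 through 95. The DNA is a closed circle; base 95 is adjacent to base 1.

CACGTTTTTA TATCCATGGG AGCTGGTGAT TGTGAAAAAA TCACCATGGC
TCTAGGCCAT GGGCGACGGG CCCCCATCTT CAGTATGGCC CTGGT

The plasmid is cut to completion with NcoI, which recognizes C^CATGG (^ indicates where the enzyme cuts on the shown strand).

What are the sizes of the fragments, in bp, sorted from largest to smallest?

NcoI sites (CCATGG) start at positions 14, 44, 57.
NcoI cuts after the first base of each site, so after positions 14, 44, 57.
Circular molecule, 3 cuts → 3 fragments:
  15–44 → 30 bp
  45–57 → 13 bp
  58–95 then 1–14 → 38 + 14 = 52 bp
Sorted largest to smallest: 52, 30, 13 bp.

52, 30, 13 bp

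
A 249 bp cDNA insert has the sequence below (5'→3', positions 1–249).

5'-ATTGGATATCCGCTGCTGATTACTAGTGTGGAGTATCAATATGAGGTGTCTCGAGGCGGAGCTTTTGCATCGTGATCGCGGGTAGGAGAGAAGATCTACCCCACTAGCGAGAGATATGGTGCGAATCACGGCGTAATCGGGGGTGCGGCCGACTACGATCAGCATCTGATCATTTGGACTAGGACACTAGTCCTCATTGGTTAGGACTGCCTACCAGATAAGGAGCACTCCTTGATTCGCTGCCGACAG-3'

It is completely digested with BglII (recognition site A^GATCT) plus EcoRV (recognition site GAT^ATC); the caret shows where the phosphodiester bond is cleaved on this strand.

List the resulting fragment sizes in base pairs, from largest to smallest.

The BglII site (AGATCT) starts at position 92.
BglII cuts after the first base of each site, so after position 92.
The EcoRV site (GATATC) starts at position 5.
EcoRV cuts after base 3 of each site, so after position 7.
Combined cut positions: 7, 92.
Linear molecule, 2 cuts → 3 fragments:
  1–7 → 7 bp
  8–92 → 85 bp
  93–249 → 157 bp
Sorted largest to smallest: 157, 85, 7 bp.

157, 85, 7 bp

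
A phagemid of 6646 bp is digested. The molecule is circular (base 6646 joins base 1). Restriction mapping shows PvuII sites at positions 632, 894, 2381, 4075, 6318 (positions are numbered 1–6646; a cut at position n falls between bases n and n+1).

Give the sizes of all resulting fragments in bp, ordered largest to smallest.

2243, 1694, 1487, 960, 262 bp

Circular molecule, 5 cuts → 5 fragments:
  894 − 632 = 262 bp
  2381 − 894 = 1487 bp
  4075 − 2381 = 1694 bp
  6318 − 4075 = 2243 bp
  wrap: 6646 − 6318 + 632 = 960 bp
Sorted largest to smallest: 2243, 1694, 1487, 960, 262 bp.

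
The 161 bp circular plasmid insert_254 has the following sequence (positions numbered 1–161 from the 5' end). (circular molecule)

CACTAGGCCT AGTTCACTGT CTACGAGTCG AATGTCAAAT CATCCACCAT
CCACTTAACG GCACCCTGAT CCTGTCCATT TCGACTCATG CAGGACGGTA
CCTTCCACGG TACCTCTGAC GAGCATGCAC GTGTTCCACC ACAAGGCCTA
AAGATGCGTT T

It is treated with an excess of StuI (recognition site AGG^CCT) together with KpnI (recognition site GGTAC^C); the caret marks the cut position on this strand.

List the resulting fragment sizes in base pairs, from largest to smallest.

StuI sites (AGGCCT) start at positions 5, 144.
StuI cuts after base 3 of each site, so after positions 7, 146.
KpnI sites (GGTACC) start at positions 97, 109.
KpnI cuts after base 5 of each site (before the last base), so after positions 101, 113.
Combined cut positions: 7, 101, 113, 146.
Circular molecule, 4 cuts → 4 fragments:
  8–101 → 94 bp
  102–113 → 12 bp
  114–146 → 33 bp
  147–161 then 1–7 → 15 + 7 = 22 bp
Sorted largest to smallest: 94, 33, 22, 12 bp.

94, 33, 22, 12 bp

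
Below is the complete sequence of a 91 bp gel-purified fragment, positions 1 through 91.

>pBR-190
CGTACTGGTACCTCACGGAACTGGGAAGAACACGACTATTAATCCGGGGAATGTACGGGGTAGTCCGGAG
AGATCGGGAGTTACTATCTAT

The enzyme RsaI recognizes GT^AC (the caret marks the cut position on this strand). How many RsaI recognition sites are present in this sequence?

GTAC occurs starting at positions 2, 8, 53.
RsaI cuts at 3 sites.

3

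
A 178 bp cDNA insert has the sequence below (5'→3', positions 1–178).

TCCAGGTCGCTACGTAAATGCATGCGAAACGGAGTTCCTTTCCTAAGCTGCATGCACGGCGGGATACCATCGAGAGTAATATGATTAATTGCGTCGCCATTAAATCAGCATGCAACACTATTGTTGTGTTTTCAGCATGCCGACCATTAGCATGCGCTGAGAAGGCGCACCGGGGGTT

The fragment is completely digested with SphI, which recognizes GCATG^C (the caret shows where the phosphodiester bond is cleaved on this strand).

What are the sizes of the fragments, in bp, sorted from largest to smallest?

58, 30, 27, 24, 24, 15 bp

SphI sites (GCATGC) start at positions 20, 50, 108, 135, 150.
SphI cuts after base 5 of each site (before the last base), so after positions 24, 54, 112, 139, 154.
Linear molecule, 5 cuts → 6 fragments:
  1–24 → 24 bp
  25–54 → 30 bp
  55–112 → 58 bp
  113–139 → 27 bp
  140–154 → 15 bp
  155–178 → 24 bp
Sorted largest to smallest: 58, 30, 27, 24, 24, 15 bp.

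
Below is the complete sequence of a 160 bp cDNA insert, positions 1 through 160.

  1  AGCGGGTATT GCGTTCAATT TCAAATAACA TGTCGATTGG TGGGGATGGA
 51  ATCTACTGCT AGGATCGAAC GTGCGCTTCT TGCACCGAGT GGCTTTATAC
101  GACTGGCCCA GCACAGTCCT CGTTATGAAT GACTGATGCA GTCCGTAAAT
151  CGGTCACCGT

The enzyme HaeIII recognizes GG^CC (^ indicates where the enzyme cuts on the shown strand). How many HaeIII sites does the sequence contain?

GGCC occurs starting at position 105.
HaeIII cuts at 1 site.

1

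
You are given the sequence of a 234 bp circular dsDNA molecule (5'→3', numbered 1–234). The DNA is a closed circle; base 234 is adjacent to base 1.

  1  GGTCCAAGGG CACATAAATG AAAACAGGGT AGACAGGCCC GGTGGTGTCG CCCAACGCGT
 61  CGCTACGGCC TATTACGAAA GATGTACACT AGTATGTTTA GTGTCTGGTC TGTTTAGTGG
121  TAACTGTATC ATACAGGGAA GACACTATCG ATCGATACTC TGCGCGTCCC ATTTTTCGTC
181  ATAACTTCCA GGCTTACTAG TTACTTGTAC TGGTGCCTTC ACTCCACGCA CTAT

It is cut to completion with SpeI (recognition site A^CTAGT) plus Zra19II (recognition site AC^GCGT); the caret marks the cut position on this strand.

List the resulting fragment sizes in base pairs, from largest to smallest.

108, 94, 32 bp

SpeI sites (ACTAGT) start at positions 88, 196.
SpeI cuts after the first base of each site, so after positions 88, 196.
The Zra19II site (ACGCGT) starts at position 55.
Zra19II cuts after base 2 of each site, so after position 56.
Combined cut positions: 56, 88, 196.
Circular molecule, 3 cuts → 3 fragments:
  57–88 → 32 bp
  89–196 → 108 bp
  197–234 then 1–56 → 38 + 56 = 94 bp
Sorted largest to smallest: 108, 94, 32 bp.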